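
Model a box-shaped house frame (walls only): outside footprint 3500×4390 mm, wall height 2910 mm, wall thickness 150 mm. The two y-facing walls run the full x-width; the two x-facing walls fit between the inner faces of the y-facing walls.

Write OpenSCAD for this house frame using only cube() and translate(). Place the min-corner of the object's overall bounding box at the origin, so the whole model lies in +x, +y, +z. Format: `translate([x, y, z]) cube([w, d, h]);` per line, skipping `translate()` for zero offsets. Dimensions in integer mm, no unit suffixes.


cube([3500, 150, 2910]);
translate([0, 4240, 0]) cube([3500, 150, 2910]);
translate([0, 150, 0]) cube([150, 4090, 2910]);
translate([3350, 150, 0]) cube([150, 4090, 2910]);


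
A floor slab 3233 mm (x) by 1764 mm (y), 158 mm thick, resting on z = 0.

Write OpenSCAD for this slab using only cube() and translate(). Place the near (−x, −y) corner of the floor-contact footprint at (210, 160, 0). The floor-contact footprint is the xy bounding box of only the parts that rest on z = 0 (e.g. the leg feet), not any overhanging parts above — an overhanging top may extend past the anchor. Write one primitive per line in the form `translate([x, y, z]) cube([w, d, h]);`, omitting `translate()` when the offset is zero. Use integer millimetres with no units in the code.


translate([210, 160, 0]) cube([3233, 1764, 158]);


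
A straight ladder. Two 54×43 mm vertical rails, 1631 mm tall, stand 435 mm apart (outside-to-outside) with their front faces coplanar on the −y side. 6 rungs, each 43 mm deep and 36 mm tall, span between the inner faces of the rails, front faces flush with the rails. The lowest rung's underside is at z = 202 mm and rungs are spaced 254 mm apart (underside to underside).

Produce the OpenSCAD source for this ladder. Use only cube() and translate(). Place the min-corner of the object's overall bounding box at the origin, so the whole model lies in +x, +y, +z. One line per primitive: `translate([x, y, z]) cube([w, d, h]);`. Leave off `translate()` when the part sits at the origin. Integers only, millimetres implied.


cube([54, 43, 1631]);
translate([381, 0, 0]) cube([54, 43, 1631]);
translate([54, 0, 202]) cube([327, 43, 36]);
translate([54, 0, 456]) cube([327, 43, 36]);
translate([54, 0, 710]) cube([327, 43, 36]);
translate([54, 0, 964]) cube([327, 43, 36]);
translate([54, 0, 1218]) cube([327, 43, 36]);
translate([54, 0, 1472]) cube([327, 43, 36]);


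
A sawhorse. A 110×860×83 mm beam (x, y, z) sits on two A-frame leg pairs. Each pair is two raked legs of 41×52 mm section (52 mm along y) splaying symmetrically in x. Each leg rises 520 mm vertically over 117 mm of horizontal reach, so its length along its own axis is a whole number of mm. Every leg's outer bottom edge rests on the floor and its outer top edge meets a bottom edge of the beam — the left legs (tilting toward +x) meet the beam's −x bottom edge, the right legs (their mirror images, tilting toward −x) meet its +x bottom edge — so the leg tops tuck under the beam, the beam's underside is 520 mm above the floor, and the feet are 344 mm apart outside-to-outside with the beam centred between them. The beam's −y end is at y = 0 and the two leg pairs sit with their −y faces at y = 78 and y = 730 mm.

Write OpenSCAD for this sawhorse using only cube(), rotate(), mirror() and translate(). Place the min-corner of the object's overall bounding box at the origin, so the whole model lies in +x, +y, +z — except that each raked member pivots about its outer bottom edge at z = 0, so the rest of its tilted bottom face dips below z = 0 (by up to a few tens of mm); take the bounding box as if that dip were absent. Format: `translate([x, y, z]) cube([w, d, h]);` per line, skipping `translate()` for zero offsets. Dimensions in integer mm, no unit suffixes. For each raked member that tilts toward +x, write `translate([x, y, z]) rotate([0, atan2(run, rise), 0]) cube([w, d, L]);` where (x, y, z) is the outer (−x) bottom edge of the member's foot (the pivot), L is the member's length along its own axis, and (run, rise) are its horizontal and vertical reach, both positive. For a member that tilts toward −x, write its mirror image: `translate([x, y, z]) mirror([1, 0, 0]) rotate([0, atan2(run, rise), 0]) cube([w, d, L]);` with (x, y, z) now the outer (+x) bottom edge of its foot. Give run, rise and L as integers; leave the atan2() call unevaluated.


// leg length = √(117² + 520²) = 533
// right-leg outer foot x = 2·117 + 110 = 344
// beam min-corner = (117, 0, 520)
translate([117, 0, 520]) cube([110, 860, 83]);
translate([0, 78, 0]) rotate([0, atan2(117, 520), 0]) cube([41, 52, 533]);
translate([344, 78, 0]) mirror([1, 0, 0]) rotate([0, atan2(117, 520), 0]) cube([41, 52, 533]);
translate([0, 730, 0]) rotate([0, atan2(117, 520), 0]) cube([41, 52, 533]);
translate([344, 730, 0]) mirror([1, 0, 0]) rotate([0, atan2(117, 520), 0]) cube([41, 52, 533]);


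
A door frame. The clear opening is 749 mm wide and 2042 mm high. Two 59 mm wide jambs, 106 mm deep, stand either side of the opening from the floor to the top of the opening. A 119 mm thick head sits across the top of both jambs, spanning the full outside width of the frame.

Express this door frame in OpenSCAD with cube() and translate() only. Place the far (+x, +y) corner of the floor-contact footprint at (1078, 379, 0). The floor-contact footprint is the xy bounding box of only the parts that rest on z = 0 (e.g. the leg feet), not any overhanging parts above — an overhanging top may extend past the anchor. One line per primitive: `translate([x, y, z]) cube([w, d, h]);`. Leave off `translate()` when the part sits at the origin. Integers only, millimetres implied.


translate([211, 273, 0]) cube([59, 106, 2042]);
translate([1019, 273, 0]) cube([59, 106, 2042]);
translate([211, 273, 2042]) cube([867, 106, 119]);


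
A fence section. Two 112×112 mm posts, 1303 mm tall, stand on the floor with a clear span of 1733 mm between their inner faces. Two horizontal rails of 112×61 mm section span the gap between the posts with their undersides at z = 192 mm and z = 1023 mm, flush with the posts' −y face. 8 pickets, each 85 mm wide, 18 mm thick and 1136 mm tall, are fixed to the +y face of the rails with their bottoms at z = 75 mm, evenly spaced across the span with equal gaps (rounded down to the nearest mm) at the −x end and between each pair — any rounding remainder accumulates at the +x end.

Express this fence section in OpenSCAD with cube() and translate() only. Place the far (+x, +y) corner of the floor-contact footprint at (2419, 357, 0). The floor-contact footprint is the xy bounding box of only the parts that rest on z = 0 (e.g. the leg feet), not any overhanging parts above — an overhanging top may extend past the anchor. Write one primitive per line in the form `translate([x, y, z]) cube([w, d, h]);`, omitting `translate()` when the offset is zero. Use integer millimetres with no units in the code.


translate([462, 245, 0]) cube([112, 112, 1303]);
translate([2307, 245, 0]) cube([112, 112, 1303]);
translate([574, 245, 192]) cube([1733, 112, 61]);
translate([574, 245, 1023]) cube([1733, 112, 61]);
translate([691, 357, 75]) cube([85, 18, 1136]);
translate([893, 357, 75]) cube([85, 18, 1136]);
translate([1095, 357, 75]) cube([85, 18, 1136]);
translate([1297, 357, 75]) cube([85, 18, 1136]);
translate([1499, 357, 75]) cube([85, 18, 1136]);
translate([1701, 357, 75]) cube([85, 18, 1136]);
translate([1903, 357, 75]) cube([85, 18, 1136]);
translate([2105, 357, 75]) cube([85, 18, 1136]);


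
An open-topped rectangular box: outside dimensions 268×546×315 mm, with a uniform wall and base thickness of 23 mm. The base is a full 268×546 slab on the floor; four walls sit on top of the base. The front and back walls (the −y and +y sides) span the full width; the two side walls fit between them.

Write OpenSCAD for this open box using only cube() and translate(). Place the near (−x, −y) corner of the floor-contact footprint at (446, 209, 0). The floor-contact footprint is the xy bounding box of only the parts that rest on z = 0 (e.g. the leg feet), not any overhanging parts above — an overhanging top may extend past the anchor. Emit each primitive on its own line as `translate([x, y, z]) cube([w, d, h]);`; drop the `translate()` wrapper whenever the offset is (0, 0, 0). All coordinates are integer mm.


translate([446, 209, 0]) cube([268, 546, 23]);
translate([446, 209, 23]) cube([268, 23, 292]);
translate([446, 732, 23]) cube([268, 23, 292]);
translate([446, 232, 23]) cube([23, 500, 292]);
translate([691, 232, 23]) cube([23, 500, 292]);


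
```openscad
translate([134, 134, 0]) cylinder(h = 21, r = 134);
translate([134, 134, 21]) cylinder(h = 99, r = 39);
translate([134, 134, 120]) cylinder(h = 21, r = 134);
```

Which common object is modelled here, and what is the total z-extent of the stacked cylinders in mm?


A spool. The overall height is 141 mm.

Three coaxial cylinders, large–small–large — a spool. Two 21 mm flanges and a 99 mm core give 21 + 99 + 21 = 141 mm.


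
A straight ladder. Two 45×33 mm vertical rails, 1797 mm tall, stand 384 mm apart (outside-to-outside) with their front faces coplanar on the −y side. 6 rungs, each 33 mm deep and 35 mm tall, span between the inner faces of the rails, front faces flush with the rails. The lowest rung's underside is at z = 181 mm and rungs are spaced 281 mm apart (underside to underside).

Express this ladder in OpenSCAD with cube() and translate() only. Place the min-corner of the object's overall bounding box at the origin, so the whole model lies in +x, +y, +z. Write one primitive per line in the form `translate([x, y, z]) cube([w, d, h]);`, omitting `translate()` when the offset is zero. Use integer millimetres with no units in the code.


cube([45, 33, 1797]);
translate([339, 0, 0]) cube([45, 33, 1797]);
translate([45, 0, 181]) cube([294, 33, 35]);
translate([45, 0, 462]) cube([294, 33, 35]);
translate([45, 0, 743]) cube([294, 33, 35]);
translate([45, 0, 1024]) cube([294, 33, 35]);
translate([45, 0, 1305]) cube([294, 33, 35]);
translate([45, 0, 1586]) cube([294, 33, 35]);


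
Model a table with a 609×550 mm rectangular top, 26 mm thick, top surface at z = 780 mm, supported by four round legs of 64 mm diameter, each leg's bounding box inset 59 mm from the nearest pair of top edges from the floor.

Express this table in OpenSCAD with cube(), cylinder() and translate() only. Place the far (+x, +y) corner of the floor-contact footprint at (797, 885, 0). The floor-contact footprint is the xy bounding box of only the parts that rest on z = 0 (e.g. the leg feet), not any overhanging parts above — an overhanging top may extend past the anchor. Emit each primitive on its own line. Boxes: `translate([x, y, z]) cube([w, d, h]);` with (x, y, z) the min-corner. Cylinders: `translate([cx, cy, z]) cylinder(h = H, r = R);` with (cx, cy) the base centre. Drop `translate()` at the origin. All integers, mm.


translate([247, 394, 754]) cube([609, 550, 26]);
translate([338, 485, 0]) cylinder(h = 754, r = 32);
translate([765, 485, 0]) cylinder(h = 754, r = 32);
translate([338, 853, 0]) cylinder(h = 754, r = 32);
translate([765, 853, 0]) cylinder(h = 754, r = 32);


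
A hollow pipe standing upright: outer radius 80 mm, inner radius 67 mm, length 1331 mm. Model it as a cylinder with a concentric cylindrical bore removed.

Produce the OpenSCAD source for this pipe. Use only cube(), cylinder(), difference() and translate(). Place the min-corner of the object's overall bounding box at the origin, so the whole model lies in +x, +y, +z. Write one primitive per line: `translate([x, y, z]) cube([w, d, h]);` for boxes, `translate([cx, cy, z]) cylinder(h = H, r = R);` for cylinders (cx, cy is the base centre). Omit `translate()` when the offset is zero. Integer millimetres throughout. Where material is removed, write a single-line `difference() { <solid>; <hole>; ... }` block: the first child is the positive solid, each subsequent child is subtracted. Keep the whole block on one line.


difference() { translate([80, 80, 0]) cylinder(h = 1331, r = 80); translate([80, 80, 0]) cylinder(h = 1331, r = 67); }


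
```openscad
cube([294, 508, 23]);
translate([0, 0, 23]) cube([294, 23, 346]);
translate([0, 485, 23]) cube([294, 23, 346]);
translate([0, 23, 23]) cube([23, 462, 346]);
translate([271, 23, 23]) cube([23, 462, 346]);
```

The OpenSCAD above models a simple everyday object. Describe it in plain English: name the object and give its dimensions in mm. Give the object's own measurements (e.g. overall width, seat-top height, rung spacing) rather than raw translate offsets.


An open-topped rectangular box: outside dimensions 294×508×369 mm, with a uniform wall and base thickness of 23 mm. The base is a full 294×508 slab on the floor; four walls sit on top of the base. The front and back walls (the −y and +y sides) span the full width; the two side walls fit between them.


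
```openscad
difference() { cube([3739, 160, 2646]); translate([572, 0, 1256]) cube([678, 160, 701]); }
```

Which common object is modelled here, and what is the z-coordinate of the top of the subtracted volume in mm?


A wall with a window opening. The window head height is 1957 mm.

A wall with a rectangular opening subtracted — a window. Sill at z = 1256, opening 701 mm tall, so the head is at 1256 + 701 = 1957 mm.


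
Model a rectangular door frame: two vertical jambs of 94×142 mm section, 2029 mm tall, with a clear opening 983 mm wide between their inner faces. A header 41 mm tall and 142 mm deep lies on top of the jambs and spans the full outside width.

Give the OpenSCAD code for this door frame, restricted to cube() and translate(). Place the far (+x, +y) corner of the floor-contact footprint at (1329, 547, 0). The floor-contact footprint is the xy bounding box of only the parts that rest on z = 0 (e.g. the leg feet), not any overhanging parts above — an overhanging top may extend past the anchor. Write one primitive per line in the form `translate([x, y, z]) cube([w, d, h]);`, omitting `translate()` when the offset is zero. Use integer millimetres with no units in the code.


translate([158, 405, 0]) cube([94, 142, 2029]);
translate([1235, 405, 0]) cube([94, 142, 2029]);
translate([158, 405, 2029]) cube([1171, 142, 41]);


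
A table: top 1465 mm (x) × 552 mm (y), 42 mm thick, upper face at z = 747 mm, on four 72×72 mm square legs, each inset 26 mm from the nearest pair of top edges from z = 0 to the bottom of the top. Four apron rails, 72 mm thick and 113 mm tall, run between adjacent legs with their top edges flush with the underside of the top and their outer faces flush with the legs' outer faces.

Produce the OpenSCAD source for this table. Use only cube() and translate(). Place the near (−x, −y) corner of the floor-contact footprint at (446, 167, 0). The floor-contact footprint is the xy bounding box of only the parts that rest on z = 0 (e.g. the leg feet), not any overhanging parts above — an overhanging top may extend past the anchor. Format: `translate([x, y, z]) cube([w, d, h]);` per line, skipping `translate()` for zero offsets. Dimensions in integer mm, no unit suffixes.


translate([420, 141, 705]) cube([1465, 552, 42]);
translate([446, 167, 0]) cube([72, 72, 705]);
translate([1787, 167, 0]) cube([72, 72, 705]);
translate([446, 595, 0]) cube([72, 72, 705]);
translate([1787, 595, 0]) cube([72, 72, 705]);
translate([518, 167, 592]) cube([1269, 72, 113]);
translate([518, 595, 592]) cube([1269, 72, 113]);
translate([446, 239, 592]) cube([72, 356, 113]);
translate([1787, 239, 592]) cube([72, 356, 113]);


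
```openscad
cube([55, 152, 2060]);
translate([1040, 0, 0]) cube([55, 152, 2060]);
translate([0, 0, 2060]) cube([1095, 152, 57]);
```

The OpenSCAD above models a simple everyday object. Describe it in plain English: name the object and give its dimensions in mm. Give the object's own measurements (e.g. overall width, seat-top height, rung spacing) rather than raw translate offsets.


A door frame. The clear opening is 985 mm wide and 2060 mm high. Two 55 mm wide jambs, 152 mm deep, stand either side of the opening from the floor to the top of the opening. A 57 mm thick head sits across the top of both jambs, spanning the full outside width of the frame.


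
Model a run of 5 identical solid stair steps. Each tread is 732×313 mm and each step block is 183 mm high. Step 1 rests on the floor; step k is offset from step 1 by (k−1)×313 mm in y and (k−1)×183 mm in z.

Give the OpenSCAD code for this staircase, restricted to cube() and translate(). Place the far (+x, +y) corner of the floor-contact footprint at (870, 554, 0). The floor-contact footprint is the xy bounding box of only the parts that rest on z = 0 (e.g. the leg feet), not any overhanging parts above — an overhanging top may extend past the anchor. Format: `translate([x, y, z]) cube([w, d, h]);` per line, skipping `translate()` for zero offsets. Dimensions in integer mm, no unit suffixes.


translate([138, 241, 0]) cube([732, 313, 183]);
translate([138, 554, 183]) cube([732, 313, 183]);
translate([138, 867, 366]) cube([732, 313, 183]);
translate([138, 1180, 549]) cube([732, 313, 183]);
translate([138, 1493, 732]) cube([732, 313, 183]);


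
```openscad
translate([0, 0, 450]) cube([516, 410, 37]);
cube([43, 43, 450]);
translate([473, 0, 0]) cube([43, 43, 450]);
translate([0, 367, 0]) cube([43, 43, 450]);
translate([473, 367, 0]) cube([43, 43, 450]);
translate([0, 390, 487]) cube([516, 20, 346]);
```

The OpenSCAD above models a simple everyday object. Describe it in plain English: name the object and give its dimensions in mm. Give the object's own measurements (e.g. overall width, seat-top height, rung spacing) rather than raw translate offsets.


A chair. The seat is a 516×410×37 mm slab with its top at z = 487 mm, on four 43×43 mm corner legs (flush with the seat edges, standing on z = 0). A flat backrest 20 mm thick, 346 mm tall, spans the full seat width and rises from the seat top along its +y edge, rear face flush with the rear of the seat.


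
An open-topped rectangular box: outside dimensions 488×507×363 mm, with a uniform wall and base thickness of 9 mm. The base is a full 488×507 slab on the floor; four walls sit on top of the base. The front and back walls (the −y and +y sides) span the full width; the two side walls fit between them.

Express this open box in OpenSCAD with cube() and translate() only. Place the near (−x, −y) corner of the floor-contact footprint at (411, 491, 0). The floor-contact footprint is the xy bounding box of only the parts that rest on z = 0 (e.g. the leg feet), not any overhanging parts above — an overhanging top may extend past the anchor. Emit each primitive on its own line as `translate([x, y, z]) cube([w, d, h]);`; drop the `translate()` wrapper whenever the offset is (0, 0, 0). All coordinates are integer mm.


translate([411, 491, 0]) cube([488, 507, 9]);
translate([411, 491, 9]) cube([488, 9, 354]);
translate([411, 989, 9]) cube([488, 9, 354]);
translate([411, 500, 9]) cube([9, 489, 354]);
translate([890, 500, 9]) cube([9, 489, 354]);


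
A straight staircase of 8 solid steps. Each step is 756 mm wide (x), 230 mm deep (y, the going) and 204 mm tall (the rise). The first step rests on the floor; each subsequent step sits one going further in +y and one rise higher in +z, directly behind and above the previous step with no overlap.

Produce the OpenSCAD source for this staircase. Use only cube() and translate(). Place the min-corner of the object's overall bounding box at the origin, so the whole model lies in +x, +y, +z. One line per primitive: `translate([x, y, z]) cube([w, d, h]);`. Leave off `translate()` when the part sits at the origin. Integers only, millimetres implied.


cube([756, 230, 204]);
translate([0, 230, 204]) cube([756, 230, 204]);
translate([0, 460, 408]) cube([756, 230, 204]);
translate([0, 690, 612]) cube([756, 230, 204]);
translate([0, 920, 816]) cube([756, 230, 204]);
translate([0, 1150, 1020]) cube([756, 230, 204]);
translate([0, 1380, 1224]) cube([756, 230, 204]);
translate([0, 1610, 1428]) cube([756, 230, 204]);


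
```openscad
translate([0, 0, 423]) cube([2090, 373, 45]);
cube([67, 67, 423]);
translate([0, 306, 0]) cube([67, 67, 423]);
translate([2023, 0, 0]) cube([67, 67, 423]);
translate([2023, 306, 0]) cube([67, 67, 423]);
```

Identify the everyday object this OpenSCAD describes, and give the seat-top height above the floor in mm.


A bench. The seat-top height is 468 mm.

A long slab on four corner posts — a bench. The slab sits at z = 423 with thickness 45, so the top is 423 + 45 = 468 mm.


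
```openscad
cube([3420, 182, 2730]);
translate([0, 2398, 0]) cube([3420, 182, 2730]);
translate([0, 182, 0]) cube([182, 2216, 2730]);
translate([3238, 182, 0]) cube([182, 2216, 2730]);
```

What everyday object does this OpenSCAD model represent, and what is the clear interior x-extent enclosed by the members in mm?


A house (or room) frame. The interior width is 3056 mm.

Four 2730 mm walls enclosing a rectangle with no floor or roof — a room or house frame. Outside width is 3420 mm and wall thickness is 182 mm, so the interior width is 3420 − 2 × 182 = 3056 mm.


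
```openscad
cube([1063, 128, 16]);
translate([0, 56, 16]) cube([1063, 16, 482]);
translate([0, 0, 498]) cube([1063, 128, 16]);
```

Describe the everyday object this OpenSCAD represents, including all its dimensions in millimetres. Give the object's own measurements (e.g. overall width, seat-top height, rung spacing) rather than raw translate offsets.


An I-beam lying along x, 1063 mm long. Overall section height 514 mm. Two flanges 128 mm wide (y) and 16 mm thick, one on the floor and one at the top; a web 16 mm thick runs between them, centred on the flange width.


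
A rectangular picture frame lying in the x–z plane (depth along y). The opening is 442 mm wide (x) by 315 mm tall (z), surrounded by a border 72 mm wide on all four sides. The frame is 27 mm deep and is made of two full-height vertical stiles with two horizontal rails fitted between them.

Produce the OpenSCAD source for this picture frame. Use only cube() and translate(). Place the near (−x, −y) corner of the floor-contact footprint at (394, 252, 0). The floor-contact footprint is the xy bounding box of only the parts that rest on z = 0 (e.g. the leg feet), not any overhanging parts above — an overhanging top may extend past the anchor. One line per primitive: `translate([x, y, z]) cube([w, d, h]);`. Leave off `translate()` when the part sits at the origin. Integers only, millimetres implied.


translate([394, 252, 0]) cube([72, 27, 459]);
translate([908, 252, 0]) cube([72, 27, 459]);
translate([466, 252, 0]) cube([442, 27, 72]);
translate([466, 252, 387]) cube([442, 27, 72]);


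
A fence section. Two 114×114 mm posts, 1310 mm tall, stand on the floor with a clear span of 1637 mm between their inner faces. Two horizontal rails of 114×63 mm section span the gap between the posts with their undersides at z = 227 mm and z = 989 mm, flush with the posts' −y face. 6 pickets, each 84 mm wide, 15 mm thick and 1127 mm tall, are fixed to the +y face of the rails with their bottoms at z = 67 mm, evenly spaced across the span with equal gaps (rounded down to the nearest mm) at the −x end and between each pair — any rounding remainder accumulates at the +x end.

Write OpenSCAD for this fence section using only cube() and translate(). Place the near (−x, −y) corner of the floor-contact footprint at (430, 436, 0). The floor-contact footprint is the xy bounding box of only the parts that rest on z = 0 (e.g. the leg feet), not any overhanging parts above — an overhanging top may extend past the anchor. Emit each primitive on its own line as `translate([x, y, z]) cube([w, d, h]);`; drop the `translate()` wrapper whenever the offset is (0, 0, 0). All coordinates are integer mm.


translate([430, 436, 0]) cube([114, 114, 1310]);
translate([2181, 436, 0]) cube([114, 114, 1310]);
translate([544, 436, 227]) cube([1637, 114, 63]);
translate([544, 436, 989]) cube([1637, 114, 63]);
translate([705, 550, 67]) cube([84, 15, 1127]);
translate([950, 550, 67]) cube([84, 15, 1127]);
translate([1195, 550, 67]) cube([84, 15, 1127]);
translate([1440, 550, 67]) cube([84, 15, 1127]);
translate([1685, 550, 67]) cube([84, 15, 1127]);
translate([1930, 550, 67]) cube([84, 15, 1127]);


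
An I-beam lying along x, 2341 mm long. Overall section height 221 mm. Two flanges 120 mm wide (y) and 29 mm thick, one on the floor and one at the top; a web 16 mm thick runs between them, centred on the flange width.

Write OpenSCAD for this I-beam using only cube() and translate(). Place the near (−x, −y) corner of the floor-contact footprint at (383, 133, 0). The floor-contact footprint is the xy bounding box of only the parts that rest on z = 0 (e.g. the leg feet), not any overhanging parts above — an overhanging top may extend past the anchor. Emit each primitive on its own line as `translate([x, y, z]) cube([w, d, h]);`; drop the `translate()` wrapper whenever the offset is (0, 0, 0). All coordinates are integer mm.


translate([383, 133, 0]) cube([2341, 120, 29]);
translate([383, 185, 29]) cube([2341, 16, 163]);
translate([383, 133, 192]) cube([2341, 120, 29]);


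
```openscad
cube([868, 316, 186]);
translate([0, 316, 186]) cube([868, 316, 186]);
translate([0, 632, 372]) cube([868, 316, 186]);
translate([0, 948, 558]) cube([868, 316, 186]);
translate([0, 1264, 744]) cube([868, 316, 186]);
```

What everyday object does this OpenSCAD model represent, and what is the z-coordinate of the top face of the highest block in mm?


A staircase. The total rise is 930 mm.

5 identical blocks, each offset up and back from the previous — a staircase. Each step is 186 mm tall and there are 5 of them, so the total rise is 5 × 186 = 930 mm.


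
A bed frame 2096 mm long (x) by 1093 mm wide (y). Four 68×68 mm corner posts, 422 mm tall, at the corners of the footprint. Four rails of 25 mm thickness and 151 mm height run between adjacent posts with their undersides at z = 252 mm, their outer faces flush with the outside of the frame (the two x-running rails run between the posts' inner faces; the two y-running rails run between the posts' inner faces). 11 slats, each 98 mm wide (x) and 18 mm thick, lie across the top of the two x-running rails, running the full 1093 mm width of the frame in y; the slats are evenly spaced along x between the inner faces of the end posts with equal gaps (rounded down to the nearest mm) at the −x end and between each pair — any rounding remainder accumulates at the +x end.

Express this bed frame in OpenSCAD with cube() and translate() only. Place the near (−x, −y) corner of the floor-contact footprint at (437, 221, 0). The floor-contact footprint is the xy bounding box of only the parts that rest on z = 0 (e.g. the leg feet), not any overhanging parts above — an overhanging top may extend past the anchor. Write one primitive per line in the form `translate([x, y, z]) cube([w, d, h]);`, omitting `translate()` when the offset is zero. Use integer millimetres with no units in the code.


// slat z = rail_z + rail_h = 252 + 151 = 403
// slat gap = ⌊(1960 − 11·98) / 12⌋ = 73
translate([437, 221, 0]) cube([68, 68, 422]);
translate([437, 1246, 0]) cube([68, 68, 422]);
translate([2465, 221, 0]) cube([68, 68, 422]);
translate([2465, 1246, 0]) cube([68, 68, 422]);
translate([505, 221, 252]) cube([1960, 25, 151]);
translate([505, 1289, 252]) cube([1960, 25, 151]);
translate([437, 289, 252]) cube([25, 957, 151]);
translate([2508, 289, 252]) cube([25, 957, 151]);
translate([578, 221, 403]) cube([98, 1093, 18]);
translate([749, 221, 403]) cube([98, 1093, 18]);
translate([920, 221, 403]) cube([98, 1093, 18]);
translate([1091, 221, 403]) cube([98, 1093, 18]);
translate([1262, 221, 403]) cube([98, 1093, 18]);
translate([1433, 221, 403]) cube([98, 1093, 18]);
translate([1604, 221, 403]) cube([98, 1093, 18]);
translate([1775, 221, 403]) cube([98, 1093, 18]);
translate([1946, 221, 403]) cube([98, 1093, 18]);
translate([2117, 221, 403]) cube([98, 1093, 18]);
translate([2288, 221, 403]) cube([98, 1093, 18]);


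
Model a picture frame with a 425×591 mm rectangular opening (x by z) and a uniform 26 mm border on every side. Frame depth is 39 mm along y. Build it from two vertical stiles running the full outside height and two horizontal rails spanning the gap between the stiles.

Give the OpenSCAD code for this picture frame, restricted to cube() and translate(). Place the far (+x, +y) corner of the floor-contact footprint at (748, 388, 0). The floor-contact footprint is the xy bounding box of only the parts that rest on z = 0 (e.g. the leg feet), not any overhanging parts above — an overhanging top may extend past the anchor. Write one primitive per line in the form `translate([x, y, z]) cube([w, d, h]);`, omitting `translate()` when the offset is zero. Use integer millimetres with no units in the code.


translate([271, 349, 0]) cube([26, 39, 643]);
translate([722, 349, 0]) cube([26, 39, 643]);
translate([297, 349, 0]) cube([425, 39, 26]);
translate([297, 349, 617]) cube([425, 39, 26]);


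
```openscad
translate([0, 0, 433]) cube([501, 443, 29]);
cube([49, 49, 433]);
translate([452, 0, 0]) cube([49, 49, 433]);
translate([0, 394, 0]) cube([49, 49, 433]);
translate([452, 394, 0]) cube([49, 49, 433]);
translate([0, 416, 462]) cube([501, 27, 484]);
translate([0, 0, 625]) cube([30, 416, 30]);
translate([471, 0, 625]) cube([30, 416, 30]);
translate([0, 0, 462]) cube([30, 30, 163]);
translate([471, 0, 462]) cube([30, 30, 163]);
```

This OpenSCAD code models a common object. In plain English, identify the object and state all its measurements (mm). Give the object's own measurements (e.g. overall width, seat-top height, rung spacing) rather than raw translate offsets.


A chair. The seat is a 501×443×29 mm slab with its top at z = 462 mm, on four 49×49 mm corner legs (flush with the seat edges, standing on z = 0). A flat backrest 27 mm thick, 484 mm tall, spans the full seat width and rises from the seat top along its +y edge, rear face flush with the rear of the seat. Two armrests of 30×30 mm section run along each side from the seat's front edge to the front of the backrest, top faces 193 mm above the seat top and outer faces flush with the seat's x-edges; a 30×30 mm post under the front of each armrest stands on the seat at the front corner.


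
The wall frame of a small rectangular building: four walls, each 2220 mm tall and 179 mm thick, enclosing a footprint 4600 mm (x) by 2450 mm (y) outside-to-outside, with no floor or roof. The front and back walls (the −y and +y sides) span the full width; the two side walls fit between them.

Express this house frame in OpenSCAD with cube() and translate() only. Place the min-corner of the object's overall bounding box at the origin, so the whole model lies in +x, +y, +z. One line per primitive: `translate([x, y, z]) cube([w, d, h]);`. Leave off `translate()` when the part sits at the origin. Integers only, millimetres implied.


cube([4600, 179, 2220]);
translate([0, 2271, 0]) cube([4600, 179, 2220]);
translate([0, 179, 0]) cube([179, 2092, 2220]);
translate([4421, 179, 0]) cube([179, 2092, 2220]);


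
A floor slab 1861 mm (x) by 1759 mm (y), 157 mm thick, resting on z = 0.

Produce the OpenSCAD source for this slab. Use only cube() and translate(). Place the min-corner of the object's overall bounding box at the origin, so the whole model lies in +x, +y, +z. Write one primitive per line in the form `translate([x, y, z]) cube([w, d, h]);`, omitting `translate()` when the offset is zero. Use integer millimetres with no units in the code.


cube([1861, 1759, 157]);


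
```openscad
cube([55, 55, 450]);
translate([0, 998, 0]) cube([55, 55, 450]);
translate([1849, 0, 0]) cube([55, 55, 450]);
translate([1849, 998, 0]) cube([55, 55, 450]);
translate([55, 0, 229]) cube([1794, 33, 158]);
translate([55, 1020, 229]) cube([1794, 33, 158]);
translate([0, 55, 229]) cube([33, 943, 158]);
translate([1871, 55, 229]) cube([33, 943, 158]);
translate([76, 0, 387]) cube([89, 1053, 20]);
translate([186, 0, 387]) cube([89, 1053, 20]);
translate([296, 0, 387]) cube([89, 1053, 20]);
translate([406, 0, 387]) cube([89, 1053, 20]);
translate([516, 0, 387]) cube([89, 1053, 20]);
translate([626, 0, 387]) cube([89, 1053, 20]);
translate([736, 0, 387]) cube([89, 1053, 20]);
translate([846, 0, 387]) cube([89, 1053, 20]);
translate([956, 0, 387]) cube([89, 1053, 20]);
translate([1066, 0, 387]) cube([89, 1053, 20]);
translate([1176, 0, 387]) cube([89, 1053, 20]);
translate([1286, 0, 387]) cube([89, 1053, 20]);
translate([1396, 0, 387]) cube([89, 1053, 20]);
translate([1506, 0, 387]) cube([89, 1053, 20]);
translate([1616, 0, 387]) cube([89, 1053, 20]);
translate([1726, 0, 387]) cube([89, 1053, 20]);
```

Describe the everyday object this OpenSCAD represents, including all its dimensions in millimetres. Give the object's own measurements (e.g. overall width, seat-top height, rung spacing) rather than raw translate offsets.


A bed frame 1904 mm long (x) by 1053 mm wide (y). Four 55×55 mm corner posts, 450 mm tall, at the corners of the footprint. Four rails of 33 mm thickness and 158 mm height run between adjacent posts with their undersides at z = 229 mm, their outer faces flush with the outside of the frame (the two x-running rails run between the posts' inner faces; the two y-running rails run between the posts' inner faces). 16 slats, each 89 mm wide (x) and 20 mm thick, lie across the top of the two x-running rails, running the full 1053 mm width of the frame in y; along x they sit between the end posts with a 21 mm gap after the −x posts and between neighbouring slats, leaving 34 mm before the +x posts.


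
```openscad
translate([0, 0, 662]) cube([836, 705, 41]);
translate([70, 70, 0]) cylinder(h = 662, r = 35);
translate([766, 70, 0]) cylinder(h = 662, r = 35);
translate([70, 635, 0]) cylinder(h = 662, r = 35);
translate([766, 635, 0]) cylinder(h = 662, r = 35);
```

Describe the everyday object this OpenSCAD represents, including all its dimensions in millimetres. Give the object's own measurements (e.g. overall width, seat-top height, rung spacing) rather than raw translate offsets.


A rectangular dining table. The top is 836×705×41 mm with its upper surface at z = 703 mm. It stands on four round legs of 70 mm diameter, each leg's bounding box inset 35 mm from the nearest pair of top edges, running from the floor to the underside of the top.


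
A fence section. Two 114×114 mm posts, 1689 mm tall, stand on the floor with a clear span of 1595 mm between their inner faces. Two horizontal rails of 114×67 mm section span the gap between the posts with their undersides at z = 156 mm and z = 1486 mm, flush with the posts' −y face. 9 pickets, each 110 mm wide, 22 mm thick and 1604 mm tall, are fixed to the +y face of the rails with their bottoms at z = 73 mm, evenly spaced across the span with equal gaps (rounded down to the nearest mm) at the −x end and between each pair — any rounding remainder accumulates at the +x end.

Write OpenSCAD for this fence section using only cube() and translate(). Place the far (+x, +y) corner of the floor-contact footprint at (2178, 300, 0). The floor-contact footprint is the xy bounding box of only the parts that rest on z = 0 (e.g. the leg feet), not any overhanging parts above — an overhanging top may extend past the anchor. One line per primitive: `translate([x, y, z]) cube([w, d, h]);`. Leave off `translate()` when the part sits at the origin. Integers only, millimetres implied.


translate([355, 186, 0]) cube([114, 114, 1689]);
translate([2064, 186, 0]) cube([114, 114, 1689]);
translate([469, 186, 156]) cube([1595, 114, 67]);
translate([469, 186, 1486]) cube([1595, 114, 67]);
translate([529, 300, 73]) cube([110, 22, 1604]);
translate([699, 300, 73]) cube([110, 22, 1604]);
translate([869, 300, 73]) cube([110, 22, 1604]);
translate([1039, 300, 73]) cube([110, 22, 1604]);
translate([1209, 300, 73]) cube([110, 22, 1604]);
translate([1379, 300, 73]) cube([110, 22, 1604]);
translate([1549, 300, 73]) cube([110, 22, 1604]);
translate([1719, 300, 73]) cube([110, 22, 1604]);
translate([1889, 300, 73]) cube([110, 22, 1604]);


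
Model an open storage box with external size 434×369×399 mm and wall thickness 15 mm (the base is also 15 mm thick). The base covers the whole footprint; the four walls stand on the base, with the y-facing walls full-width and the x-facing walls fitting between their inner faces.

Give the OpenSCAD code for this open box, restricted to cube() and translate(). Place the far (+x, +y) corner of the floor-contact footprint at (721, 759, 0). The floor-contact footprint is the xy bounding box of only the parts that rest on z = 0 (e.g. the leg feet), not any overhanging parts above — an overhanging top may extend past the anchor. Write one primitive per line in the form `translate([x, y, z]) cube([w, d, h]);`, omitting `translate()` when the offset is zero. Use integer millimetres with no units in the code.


translate([287, 390, 0]) cube([434, 369, 15]);
translate([287, 390, 15]) cube([434, 15, 384]);
translate([287, 744, 15]) cube([434, 15, 384]);
translate([287, 405, 15]) cube([15, 339, 384]);
translate([706, 405, 15]) cube([15, 339, 384]);


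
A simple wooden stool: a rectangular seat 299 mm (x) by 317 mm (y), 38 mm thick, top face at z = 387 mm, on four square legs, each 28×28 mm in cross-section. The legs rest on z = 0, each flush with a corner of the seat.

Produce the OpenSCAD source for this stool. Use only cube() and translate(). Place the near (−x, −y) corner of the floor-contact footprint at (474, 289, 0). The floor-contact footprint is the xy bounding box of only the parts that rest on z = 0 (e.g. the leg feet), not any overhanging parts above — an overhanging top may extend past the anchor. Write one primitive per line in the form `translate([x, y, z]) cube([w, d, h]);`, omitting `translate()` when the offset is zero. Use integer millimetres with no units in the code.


// leg_h = 387 - 38 = 349
translate([474, 289, 349]) cube([299, 317, 38]);
translate([474, 289, 0]) cube([28, 28, 349]);
translate([745, 289, 0]) cube([28, 28, 349]);
translate([474, 578, 0]) cube([28, 28, 349]);
translate([745, 578, 0]) cube([28, 28, 349]);


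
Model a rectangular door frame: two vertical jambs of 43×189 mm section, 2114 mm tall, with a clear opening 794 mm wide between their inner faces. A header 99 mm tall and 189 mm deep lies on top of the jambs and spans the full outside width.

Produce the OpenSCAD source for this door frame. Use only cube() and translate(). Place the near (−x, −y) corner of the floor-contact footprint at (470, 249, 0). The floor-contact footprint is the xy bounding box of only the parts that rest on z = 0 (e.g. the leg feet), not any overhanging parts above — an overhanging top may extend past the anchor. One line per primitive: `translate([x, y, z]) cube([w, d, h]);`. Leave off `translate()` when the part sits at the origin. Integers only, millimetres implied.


translate([470, 249, 0]) cube([43, 189, 2114]);
translate([1307, 249, 0]) cube([43, 189, 2114]);
translate([470, 249, 2114]) cube([880, 189, 99]);


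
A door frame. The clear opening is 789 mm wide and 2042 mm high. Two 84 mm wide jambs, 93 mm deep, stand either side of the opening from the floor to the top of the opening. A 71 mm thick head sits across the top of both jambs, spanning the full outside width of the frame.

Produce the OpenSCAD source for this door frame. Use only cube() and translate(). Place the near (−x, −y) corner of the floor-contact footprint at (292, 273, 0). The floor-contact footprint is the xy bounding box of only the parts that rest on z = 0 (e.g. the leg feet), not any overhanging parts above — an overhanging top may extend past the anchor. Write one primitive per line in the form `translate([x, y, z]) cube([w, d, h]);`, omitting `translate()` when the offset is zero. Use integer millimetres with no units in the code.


translate([292, 273, 0]) cube([84, 93, 2042]);
translate([1165, 273, 0]) cube([84, 93, 2042]);
translate([292, 273, 2042]) cube([957, 93, 71]);
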